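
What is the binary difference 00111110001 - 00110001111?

Method 1 - Direct subtraction (column by column from the right: bit − bit − borrow-in; if negative, add 2 and borrow 1 from the next column):
borrow: 00000011100
        00111110001
-       00110001111
-------------------
        00001100010

Method 2 - Add two's complement:
Two's complement of 00110001111: invert → 11001110000, add 1 → 11001110001
  00111110001
+ 11001110001
-------------
 100001100010  (end carry out of the top bit = 1)
Discarding the end carry: 00001100010
Decimal check:
  00111110001 = 256 + 128 + 64 + 32 + 16 + 1 = 497
  00110001111 = 256 + 128 + 8 + 4 + 2 + 1 = 399
  497 - 399 = 98, and 00001100010 = 64 + 32 + 2 = 98 ✓



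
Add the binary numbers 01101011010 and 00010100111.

Add column by column from the right: bit + bit + carry-in; write the sum mod 2, carry 1 when the sum is 2 or 3.
carry:  11111111100
        01101011010
+       00010100111
-------------------
       010000000001
(the carry out of the leftmost column, 0, becomes the leading bit)
Decimal check:
  01101011010 = 512 + 256 + 64 + 16 + 8 + 2 = 858
  00010100111 = 128 + 32 + 4 + 2 + 1 = 167
  858 + 167 = 1025, and 010000000001 = 1024 + 1 = 1025 ✓



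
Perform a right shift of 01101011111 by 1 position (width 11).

Original: 01101011111 (decimal 863)
Shift right by 1 position
Drop the 1 low bit; fill with zero on the left
Result: 00110101111 (decimal 431)
Equivalent: 863 >> 1 = 863 ÷ 2^1 = 431



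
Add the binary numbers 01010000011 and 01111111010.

Add column by column from the right: bit + bit + carry-in; write the sum mod 2, carry 1 when the sum is 2 or 3.
carry:  11100000100
        01010000011
+       01111111010
-------------------
       011001111101
(the carry out of the leftmost column, 0, becomes the leading bit)
Decimal check:
  01010000011 = 512 + 128 + 2 + 1 = 643
  01111111010 = 512 + 256 + 128 + 64 + 32 + 16 + 8 + 2 = 1018
  643 + 1018 = 1661, and 011001111101 = 1024 + 512 + 64 + 32 + 16 + 8 + 4 + 1 = 1661 ✓



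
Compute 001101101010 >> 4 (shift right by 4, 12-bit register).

Original: 001101101010 (decimal 874)
Shift right by 4 positions
Drop the 4 low bits; fill with zeros on the left
Result: 000000110110 (decimal 54)
Equivalent: 874 >> 4 = 874 ÷ 2^4 = 54



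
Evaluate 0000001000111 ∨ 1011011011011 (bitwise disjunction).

OR: 1 when either bit is 1
  0000001000111
| 1011011011011
---------------
  1011011011111
Decimal: 71 | 5851 = 5855



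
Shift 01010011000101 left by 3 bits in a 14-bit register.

Original: 01010011000101 (decimal 5317)
Shift left by 3 positions
Append 3 zeros on the right and drop the 3 high bits that overflow the 14-bit width
Result: 10011000101000 (decimal 9768)
Equivalent: 5317 << 3 = 5317 × 2^3 = 42536, truncated to 14 bits = 9768



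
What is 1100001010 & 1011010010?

AND: 1 only when both bits are 1
  1100001010
& 1011010010
------------
  1000000010
Decimal: 778 & 722 = 514



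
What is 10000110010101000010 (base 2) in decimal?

Sum of powers of 2 for each 1-bit:
2^1 + 2^6 + 2^8 + 2^10 + 2^13 + 2^14 + 2^19
= 2 + 64 + 256 + 1024 + 8192 + 16384 + 524288
= 550210



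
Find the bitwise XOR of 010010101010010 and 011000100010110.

XOR: 1 when bits differ
  010010101010010
^ 011000100010110
-----------------
  001010001000100
Decimal: 9554 ^ 12566 = 5188



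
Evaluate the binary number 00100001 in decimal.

Sum of powers of 2 for each 1-bit:
2^0 + 2^5
= 1 + 32
= 33



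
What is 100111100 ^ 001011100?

XOR: 1 when bits differ
  100111100
^ 001011100
-----------
  101100000
Decimal: 316 ^ 92 = 352



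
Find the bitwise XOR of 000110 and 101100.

XOR: 1 when bits differ
  000110
^ 101100
--------
  101010
Decimal: 6 ^ 44 = 42



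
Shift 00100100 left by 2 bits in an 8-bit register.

Original: 00100100 (decimal 36)
Shift left by 2 positions
Append 2 zeros on the right
Result: 10010000 (decimal 144)
Equivalent: 36 << 2 = 36 × 2^2 = 144



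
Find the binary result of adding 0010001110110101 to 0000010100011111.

Add column by column from the right: bit + bit + carry-in; write the sum mod 2, carry 1 when the sum is 2 or 3.
carry:  0000111001111110
        0010001110110101
+       0000010100011111
------------------------
       00010100011010100
(the carry out of the leftmost column, 0, becomes the leading bit)
Decimal check:
  0010001110110101 = 8192 + 512 + 256 + 128 + 32 + 16 + 4 + 1 = 9141
  0000010100011111 = 1024 + 256 + 16 + 8 + 4 + 2 + 1 = 1311
  9141 + 1311 = 10452, and 00010100011010100 = 8192 + 2048 + 128 + 64 + 16 + 4 = 10452 ✓



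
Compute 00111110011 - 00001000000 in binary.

Method 1 - Direct subtraction (column by column from the right: bit − bit − borrow-in; if negative, add 2 and borrow 1 from the next column):
borrow: 00000000000
        00111110011
-       00001000000
-------------------
        00110110011

Method 2 - Add two's complement:
Two's complement of 00001000000: invert → 11110111111, add 1 → 11111000000
  00111110011
+ 11111000000
-------------
 100110110011  (end carry out of the top bit = 1)
Discarding the end carry: 00110110011
Decimal check:
  00111110011 = 256 + 128 + 64 + 32 + 16 + 2 + 1 = 499
  00001000000 = 64
  499 - 64 = 435, and 00110110011 = 256 + 128 + 32 + 16 + 2 + 1 = 435 ✓



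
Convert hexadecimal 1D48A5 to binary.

Convert each hex digit to 4 bits:
  1 = 0001
  D = 1101
  4 = 0100
  8 = 1000
  A = 1010
  5 = 0101
Concatenate: 000111010100100010100101



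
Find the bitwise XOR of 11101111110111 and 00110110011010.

XOR: 1 when bits differ
  11101111110111
^ 00110110011010
----------------
  11011001101101
Decimal: 15351 ^ 3482 = 13933



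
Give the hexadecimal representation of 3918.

Using repeated division by 16 (digits 10–15 are A–F):
3918 ÷ 16 = 244 remainder 14 (E)
244 ÷ 16 = 15 remainder 4
15 ÷ 16 = 0 remainder 15 (F)
Reading remainders bottom to top: F4E



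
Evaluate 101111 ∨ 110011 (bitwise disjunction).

OR: 1 when either bit is 1
  101111
| 110011
--------
  111111
Decimal: 47 | 51 = 63



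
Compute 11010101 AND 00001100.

AND: 1 only when both bits are 1
  11010101
& 00001100
----------
  00000100
Decimal: 213 & 12 = 4



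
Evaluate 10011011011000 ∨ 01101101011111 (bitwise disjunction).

OR: 1 when either bit is 1
  10011011011000
| 01101101011111
----------------
  11111111011111
Decimal: 9944 | 7007 = 16351



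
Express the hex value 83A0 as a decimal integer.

Expand by place value (powers of 16):
Digit values: A = 10
83A0 = 8 × 16^3 + 3 × 16^2 + 10 × 16^1 + 0 × 16^0
= 8 × 4096 + 3 × 256 + 10 × 16 + 0 × 1
= 32768 + 768 + 160 + 0
= 33696



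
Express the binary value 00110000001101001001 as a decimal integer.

Sum of powers of 2 for each 1-bit:
2^0 + 2^3 + 2^6 + 2^8 + 2^9 + 2^16 + 2^17
= 1 + 8 + 64 + 256 + 512 + 65536 + 131072
= 197449



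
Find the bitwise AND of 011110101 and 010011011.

AND: 1 only when both bits are 1
  011110101
& 010011011
-----------
  010010001
Decimal: 245 & 155 = 145



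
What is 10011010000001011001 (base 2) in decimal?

Sum of powers of 2 for each 1-bit:
2^0 + 2^3 + 2^4 + 2^6 + 2^13 + 2^15 + 2^16 + 2^19
= 1 + 8 + 16 + 64 + 8192 + 32768 + 65536 + 524288
= 630873



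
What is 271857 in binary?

Using repeated division by 2:
271857 ÷ 2 = 135928 remainder 1
135928 ÷ 2 = 67964 remainder 0
67964 ÷ 2 = 33982 remainder 0
33982 ÷ 2 = 16991 remainder 0
16991 ÷ 2 = 8495 remainder 1
8495 ÷ 2 = 4247 remainder 1
4247 ÷ 2 = 2123 remainder 1
2123 ÷ 2 = 1061 remainder 1
1061 ÷ 2 = 530 remainder 1
530 ÷ 2 = 265 remainder 0
265 ÷ 2 = 132 remainder 1
132 ÷ 2 = 66 remainder 0
66 ÷ 2 = 33 remainder 0
33 ÷ 2 = 16 remainder 1
16 ÷ 2 = 8 remainder 0
8 ÷ 2 = 4 remainder 0
4 ÷ 2 = 2 remainder 0
2 ÷ 2 = 1 remainder 0
1 ÷ 2 = 0 remainder 1
Reading remainders bottom to top: 1000010010111110001



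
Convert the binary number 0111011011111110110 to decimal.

Sum of powers of 2 for each 1-bit:
2^1 + 2^2 + 2^4 + 2^5 + 2^6 + 2^7 + 2^8 + 2^9 + 2^10 + 2^12 + 2^13 + 2^15 + 2^16 + 2^17
= 2 + 4 + 16 + 32 + 64 + 128 + 256 + 512 + 1024 + 4096 + 8192 + 32768 + 65536 + 131072
= 243702



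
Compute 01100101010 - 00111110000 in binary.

Method 1 - Direct subtraction (column by column from the right: bit − bit − borrow-in; if negative, add 2 and borrow 1 from the next column):
borrow: 01111100000
        01100101010
-       00111110000
-------------------
        00100111010

Method 2 - Add two's complement:
Two's complement of 00111110000: invert → 11000001111, add 1 → 11000010000
  01100101010
+ 11000010000
-------------
 100100111010  (end carry out of the top bit = 1)
Discarding the end carry: 00100111010
Decimal check:
  01100101010 = 512 + 256 + 32 + 8 + 2 = 810
  00111110000 = 256 + 128 + 64 + 32 + 16 = 496
  810 - 496 = 314, and 00100111010 = 256 + 32 + 16 + 8 + 2 = 314 ✓



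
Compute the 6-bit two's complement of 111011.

Original (sign bit 1, negative): 111011
Step 1 - Invert all bits: 000100
Step 2 - Add 1: 000101
Verification: 111011 + 000101 = 1000000; discarding the end carry (carry out of the top bit) leaves the 6-bit value 000000, as required for x + (-x)



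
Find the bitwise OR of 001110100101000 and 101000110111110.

OR: 1 when either bit is 1
  001110100101000
| 101000110111110
-----------------
  101110110111110
Decimal: 7464 | 20926 = 23998



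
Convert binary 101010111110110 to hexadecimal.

Group into 4-bit nibbles from right:
  0101 = 5
  0101 = 5
  1111 = F
  0110 = 6
Result: 55F6



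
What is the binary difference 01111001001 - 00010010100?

Method 1 - Direct subtraction (column by column from the right: bit − bit − borrow-in; if negative, add 2 and borrow 1 from the next column):
borrow: 00001101000
        01111001001
-       00010010100
-------------------
        01100110101

Method 2 - Add two's complement:
Two's complement of 00010010100: invert → 11101101011, add 1 → 11101101100
  01111001001
+ 11101101100
-------------
 101100110101  (end carry out of the top bit = 1)
Discarding the end carry: 01100110101
Decimal check:
  01111001001 = 512 + 256 + 128 + 64 + 8 + 1 = 969
  00010010100 = 128 + 16 + 4 = 148
  969 - 148 = 821, and 01100110101 = 512 + 256 + 32 + 16 + 4 + 1 = 821 ✓



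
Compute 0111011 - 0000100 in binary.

Method 1 - Direct subtraction (column by column from the right: bit − bit − borrow-in; if negative, add 2 and borrow 1 from the next column):
borrow: 0001000
        0111011
-       0000100
---------------
        0110111

Method 2 - Add two's complement:
Two's complement of 0000100: invert → 1111011, add 1 → 1111100
  0111011
+ 1111100
---------
 10110111  (end carry out of the top bit = 1)
Discarding the end carry: 0110111
Decimal check:
  0111011 = 32 + 16 + 8 + 2 + 1 = 59
  0000100 = 4
  59 - 4 = 55, and 0110111 = 32 + 16 + 4 + 2 + 1 = 55 ✓



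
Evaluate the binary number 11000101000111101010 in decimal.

Sum of powers of 2 for each 1-bit:
2^1 + 2^3 + 2^5 + 2^6 + 2^7 + 2^8 + 2^12 + 2^14 + 2^18 + 2^19
= 2 + 8 + 32 + 64 + 128 + 256 + 4096 + 16384 + 262144 + 524288
= 807402



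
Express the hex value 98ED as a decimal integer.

Expand by place value (powers of 16):
Digit values: E = 14, D = 13
98ED = 9 × 16^3 + 8 × 16^2 + 14 × 16^1 + 13 × 16^0
= 9 × 4096 + 8 × 256 + 14 × 16 + 13 × 1
= 36864 + 2048 + 224 + 13
= 39149



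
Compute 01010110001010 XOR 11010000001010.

XOR: 1 when bits differ
  01010110001010
^ 11010000001010
----------------
  10000110000000
Decimal: 5514 ^ 13322 = 8576



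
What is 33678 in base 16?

Using repeated division by 16 (digits 10–15 are A–F):
33678 ÷ 16 = 2104 remainder 14 (E)
2104 ÷ 16 = 131 remainder 8
131 ÷ 16 = 8 remainder 3
8 ÷ 16 = 0 remainder 8
Reading remainders bottom to top: 838E



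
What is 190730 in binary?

Using repeated division by 2:
190730 ÷ 2 = 95365 remainder 0
95365 ÷ 2 = 47682 remainder 1
47682 ÷ 2 = 23841 remainder 0
23841 ÷ 2 = 11920 remainder 1
11920 ÷ 2 = 5960 remainder 0
5960 ÷ 2 = 2980 remainder 0
2980 ÷ 2 = 1490 remainder 0
1490 ÷ 2 = 745 remainder 0
745 ÷ 2 = 372 remainder 1
372 ÷ 2 = 186 remainder 0
186 ÷ 2 = 93 remainder 0
93 ÷ 2 = 46 remainder 1
46 ÷ 2 = 23 remainder 0
23 ÷ 2 = 11 remainder 1
11 ÷ 2 = 5 remainder 1
5 ÷ 2 = 2 remainder 1
2 ÷ 2 = 1 remainder 0
1 ÷ 2 = 0 remainder 1
Reading remainders bottom to top: 101110100100001010



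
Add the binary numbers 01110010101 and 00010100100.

Add column by column from the right: bit + bit + carry-in; write the sum mod 2, carry 1 when the sum is 2 or 3.
carry:  11100001000
        01110010101
+       00010100100
-------------------
       010000111001
(the carry out of the leftmost column, 0, becomes the leading bit)
Decimal check:
  01110010101 = 512 + 256 + 128 + 16 + 4 + 1 = 917
  00010100100 = 128 + 32 + 4 = 164
  917 + 164 = 1081, and 010000111001 = 1024 + 32 + 16 + 8 + 1 = 1081 ✓



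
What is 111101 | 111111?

OR: 1 when either bit is 1
  111101
| 111111
--------
  111111
Decimal: 61 | 63 = 63



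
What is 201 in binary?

Using repeated division by 2:
201 ÷ 2 = 100 remainder 1
100 ÷ 2 = 50 remainder 0
50 ÷ 2 = 25 remainder 0
25 ÷ 2 = 12 remainder 1
12 ÷ 2 = 6 remainder 0
6 ÷ 2 = 3 remainder 0
3 ÷ 2 = 1 remainder 1
1 ÷ 2 = 0 remainder 1
Reading remainders bottom to top: 11001001



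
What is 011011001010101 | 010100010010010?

OR: 1 when either bit is 1
  011011001010101
| 010100010010010
-----------------
  011111011010111
Decimal: 13909 | 10386 = 16087



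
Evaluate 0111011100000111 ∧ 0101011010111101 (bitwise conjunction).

AND: 1 only when both bits are 1
  0111011100000111
& 0101011010111101
------------------
  0101011000000101
Decimal: 30471 & 22205 = 22021



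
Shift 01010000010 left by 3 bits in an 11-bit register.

Original: 01010000010 (decimal 642)
Shift left by 3 positions
Append 3 zeros on the right and drop the 3 high bits that overflow the 11-bit width
Result: 10000010000 (decimal 1040)
Equivalent: 642 << 3 = 642 × 2^3 = 5136, truncated to 11 bits = 1040



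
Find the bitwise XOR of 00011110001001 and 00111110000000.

XOR: 1 when bits differ
  00011110001001
^ 00111110000000
----------------
  00100000001001
Decimal: 1929 ^ 3968 = 2057



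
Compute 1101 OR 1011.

OR: 1 when either bit is 1
  1101
| 1011
------
  1111
Decimal: 13 | 11 = 15



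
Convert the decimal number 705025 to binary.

Using repeated division by 2:
705025 ÷ 2 = 352512 remainder 1
352512 ÷ 2 = 176256 remainder 0
176256 ÷ 2 = 88128 remainder 0
88128 ÷ 2 = 44064 remainder 0
44064 ÷ 2 = 22032 remainder 0
22032 ÷ 2 = 11016 remainder 0
11016 ÷ 2 = 5508 remainder 0
5508 ÷ 2 = 2754 remainder 0
2754 ÷ 2 = 1377 remainder 0
1377 ÷ 2 = 688 remainder 1
688 ÷ 2 = 344 remainder 0
344 ÷ 2 = 172 remainder 0
172 ÷ 2 = 86 remainder 0
86 ÷ 2 = 43 remainder 0
43 ÷ 2 = 21 remainder 1
21 ÷ 2 = 10 remainder 1
10 ÷ 2 = 5 remainder 0
5 ÷ 2 = 2 remainder 1
2 ÷ 2 = 1 remainder 0
1 ÷ 2 = 0 remainder 1
Reading remainders bottom to top: 10101100001000000001



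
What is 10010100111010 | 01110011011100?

OR: 1 when either bit is 1
  10010100111010
| 01110011011100
----------------
  11110111111110
Decimal: 9530 | 7388 = 15870



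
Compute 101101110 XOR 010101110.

XOR: 1 when bits differ
  101101110
^ 010101110
-----------
  111000000
Decimal: 366 ^ 174 = 448



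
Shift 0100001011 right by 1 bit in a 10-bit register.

Original: 0100001011 (decimal 267)
Shift right by 1 position
Drop the 1 low bit; fill with zero on the left
Result: 0010000101 (decimal 133)
Equivalent: 267 >> 1 = 267 ÷ 2^1 = 133



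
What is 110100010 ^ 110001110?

XOR: 1 when bits differ
  110100010
^ 110001110
-----------
  000101100
Decimal: 418 ^ 398 = 44



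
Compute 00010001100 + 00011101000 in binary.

Add column by column from the right: bit + bit + carry-in; write the sum mod 2, carry 1 when the sum is 2 or 3.
carry:  00100010000
        00010001100
+       00011101000
-------------------
       000101110100
(the carry out of the leftmost column, 0, becomes the leading bit)
Decimal check:
  00010001100 = 128 + 8 + 4 = 140
  00011101000 = 128 + 64 + 32 + 8 = 232
  140 + 232 = 372, and 000101110100 = 256 + 64 + 32 + 16 + 4 = 372 ✓



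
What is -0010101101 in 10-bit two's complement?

Original: 0010101101
Step 1 - Invert all bits: 1101010010
Step 2 - Add 1: 1101010011
Verification: 0010101101 + 1101010011 = 10000000000; discarding the end carry (carry out of the top bit) leaves the 10-bit value 0000000000, as required for x + (-x)



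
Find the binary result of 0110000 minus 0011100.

Method 1 - Direct subtraction (column by column from the right: bit − bit − borrow-in; if negative, add 2 and borrow 1 from the next column):
borrow: 0111000
        0110000
-       0011100
---------------
        0010100

Method 2 - Add two's complement:
Two's complement of 0011100: invert → 1100011, add 1 → 1100100
  0110000
+ 1100100
---------
 10010100  (end carry out of the top bit = 1)
Discarding the end carry: 0010100
Decimal check:
  0110000 = 32 + 16 = 48
  0011100 = 16 + 8 + 4 = 28
  48 - 28 = 20, and 0010100 = 16 + 4 = 20 ✓



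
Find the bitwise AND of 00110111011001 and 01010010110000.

AND: 1 only when both bits are 1
  00110111011001
& 01010010110000
----------------
  00010010010000
Decimal: 3545 & 5296 = 1168



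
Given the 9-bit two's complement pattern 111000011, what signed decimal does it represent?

Binary: 111000011
Sign bit: 1 (negative)
Invert: 000111100
Add 1:  000111101
Magnitude: 000111101 = 32 + 16 + 8 + 4 + 1 = 61
Value: -61



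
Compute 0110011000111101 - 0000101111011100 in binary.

Method 1 - Direct subtraction (column by column from the right: bit − bit − borrow-in; if negative, add 2 and borrow 1 from the next column):
borrow: 0011011110000000
        0110011000111101
-       0000101111011100
------------------------
        0101101001100001

Method 2 - Add two's complement:
Two's complement of 0000101111011100: invert → 1111010000100011, add 1 → 1111010000100100
  0110011000111101
+ 1111010000100100
------------------
 10101101001100001  (end carry out of the top bit = 1)
Discarding the end carry: 0101101001100001
Decimal check:
  0110011000111101 = 16384 + 8192 + 1024 + 512 + 32 + 16 + 8 + 4 + 1 = 26173
  0000101111011100 = 2048 + 512 + 256 + 128 + 64 + 16 + 8 + 4 = 3036
  26173 - 3036 = 23137, and 0101101001100001 = 16384 + 4096 + 2048 + 512 + 64 + 32 + 1 = 23137 ✓



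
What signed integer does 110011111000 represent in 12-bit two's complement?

Binary: 110011111000
Sign bit: 1 (negative)
Invert: 001100000111
Add 1:  001100001000
Magnitude: 001100001000 = 512 + 256 + 8 = 776
Value: -776



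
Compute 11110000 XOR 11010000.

XOR: 1 when bits differ
  11110000
^ 11010000
----------
  00100000
Decimal: 240 ^ 208 = 32



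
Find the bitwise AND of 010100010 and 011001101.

AND: 1 only when both bits are 1
  010100010
& 011001101
-----------
  010000000
Decimal: 162 & 205 = 128



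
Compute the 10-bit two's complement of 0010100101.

Original: 0010100101
Step 1 - Invert all bits: 1101011010
Step 2 - Add 1: 1101011011
Verification: 0010100101 + 1101011011 = 10000000000; discarding the end carry (carry out of the top bit) leaves the 10-bit value 0000000000, as required for x + (-x)



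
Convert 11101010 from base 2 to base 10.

Sum of powers of 2 for each 1-bit:
2^1 + 2^3 + 2^5 + 2^6 + 2^7
= 2 + 8 + 32 + 64 + 128
= 234



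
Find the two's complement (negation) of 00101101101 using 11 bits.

Original: 00101101101
Step 1 - Invert all bits: 11010010010
Step 2 - Add 1: 11010010011
Verification: 00101101101 + 11010010011 = 100000000000; discarding the end carry (carry out of the top bit) leaves the 11-bit value 00000000000, as required for x + (-x)



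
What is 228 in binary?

Using repeated division by 2:
228 ÷ 2 = 114 remainder 0
114 ÷ 2 = 57 remainder 0
57 ÷ 2 = 28 remainder 1
28 ÷ 2 = 14 remainder 0
14 ÷ 2 = 7 remainder 0
7 ÷ 2 = 3 remainder 1
3 ÷ 2 = 1 remainder 1
1 ÷ 2 = 0 remainder 1
Reading remainders bottom to top: 11100100



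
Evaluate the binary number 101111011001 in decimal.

Sum of powers of 2 for each 1-bit:
2^0 + 2^3 + 2^4 + 2^6 + 2^7 + 2^8 + 2^9 + 2^11
= 1 + 8 + 16 + 64 + 128 + 256 + 512 + 2048
= 3033



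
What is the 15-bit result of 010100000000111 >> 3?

Original: 010100000000111 (decimal 10247)
Shift right by 3 positions
Drop the 3 low bits; fill with zeros on the left
Result: 000010100000000 (decimal 1280)
Equivalent: 10247 >> 3 = 10247 ÷ 2^3 = 1280



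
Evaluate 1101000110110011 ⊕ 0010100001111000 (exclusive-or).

XOR: 1 when bits differ
  1101000110110011
^ 0010100001111000
------------------
  1111100111001011
Decimal: 53683 ^ 10360 = 63947



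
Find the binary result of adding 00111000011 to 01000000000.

Add column by column from the right: bit + bit + carry-in; write the sum mod 2, carry 1 when the sum is 2 or 3.
carry:  00000000000
        00111000011
+       01000000000
-------------------
       001111000011
(the carry out of the leftmost column, 0, becomes the leading bit)
Decimal check:
  00111000011 = 256 + 128 + 64 + 2 + 1 = 451
  01000000000 = 512
  451 + 512 = 963, and 001111000011 = 512 + 256 + 128 + 64 + 2 + 1 = 963 ✓



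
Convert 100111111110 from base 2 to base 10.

Sum of powers of 2 for each 1-bit:
2^1 + 2^2 + 2^3 + 2^4 + 2^5 + 2^6 + 2^7 + 2^8 + 2^11
= 2 + 4 + 8 + 16 + 32 + 64 + 128 + 256 + 2048
= 2558



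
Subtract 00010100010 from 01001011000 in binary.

Method 1 - Direct subtraction (column by column from the right: bit − bit − borrow-in; if negative, add 2 and borrow 1 from the next column):
borrow: 01101001100
        01001011000
-       00010100010
-------------------
        00110110110

Method 2 - Add two's complement:
Two's complement of 00010100010: invert → 11101011101, add 1 → 11101011110
  01001011000
+ 11101011110
-------------
 100110110110  (end carry out of the top bit = 1)
Discarding the end carry: 00110110110
Decimal check:
  01001011000 = 512 + 64 + 16 + 8 = 600
  00010100010 = 128 + 32 + 2 = 162
  600 - 162 = 438, and 00110110110 = 256 + 128 + 32 + 16 + 4 + 2 = 438 ✓



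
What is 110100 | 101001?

OR: 1 when either bit is 1
  110100
| 101001
--------
  111101
Decimal: 52 | 41 = 61



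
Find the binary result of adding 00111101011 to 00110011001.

Add column by column from the right: bit + bit + carry-in; write the sum mod 2, carry 1 when the sum is 2 or 3.
carry:  01111110110
        00111101011
+       00110011001
-------------------
       001110000100
(the carry out of the leftmost column, 0, becomes the leading bit)
Decimal check:
  00111101011 = 256 + 128 + 64 + 32 + 8 + 2 + 1 = 491
  00110011001 = 256 + 128 + 16 + 8 + 1 = 409
  491 + 409 = 900, and 001110000100 = 512 + 256 + 128 + 4 = 900 ✓



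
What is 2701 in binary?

Using repeated division by 2:
2701 ÷ 2 = 1350 remainder 1
1350 ÷ 2 = 675 remainder 0
675 ÷ 2 = 337 remainder 1
337 ÷ 2 = 168 remainder 1
168 ÷ 2 = 84 remainder 0
84 ÷ 2 = 42 remainder 0
42 ÷ 2 = 21 remainder 0
21 ÷ 2 = 10 remainder 1
10 ÷ 2 = 5 remainder 0
5 ÷ 2 = 2 remainder 1
2 ÷ 2 = 1 remainder 0
1 ÷ 2 = 0 remainder 1
Reading remainders bottom to top: 101010001101



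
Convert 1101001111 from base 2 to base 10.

Sum of powers of 2 for each 1-bit:
2^0 + 2^1 + 2^2 + 2^3 + 2^6 + 2^8 + 2^9
= 1 + 2 + 4 + 8 + 64 + 256 + 512
= 847



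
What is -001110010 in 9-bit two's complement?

Original: 001110010
Step 1 - Invert all bits: 110001101
Step 2 - Add 1: 110001110
Verification: 001110010 + 110001110 = 1000000000; discarding the end carry (carry out of the top bit) leaves the 9-bit value 000000000, as required for x + (-x)



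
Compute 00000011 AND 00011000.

AND: 1 only when both bits are 1
  00000011
& 00011000
----------
  00000000
Decimal: 3 & 24 = 0



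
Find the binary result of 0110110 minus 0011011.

Method 1 - Direct subtraction (column by column from the right: bit − bit − borrow-in; if negative, add 2 and borrow 1 from the next column):
borrow: 0110110
        0110110
-       0011011
---------------
        0011011

Method 2 - Add two's complement:
Two's complement of 0011011: invert → 1100100, add 1 → 1100101
  0110110
+ 1100101
---------
 10011011  (end carry out of the top bit = 1)
Discarding the end carry: 0011011
Decimal check:
  0110110 = 32 + 16 + 4 + 2 = 54
  0011011 = 16 + 8 + 2 + 1 = 27
  54 - 27 = 27, and 0011011 = 16 + 8 + 2 + 1 = 27 ✓



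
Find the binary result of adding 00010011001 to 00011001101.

Add column by column from the right: bit + bit + carry-in; write the sum mod 2, carry 1 when the sum is 2 or 3.
carry:  00100110010
        00010011001
+       00011001101
-------------------
       000101100110
(the carry out of the leftmost column, 0, becomes the leading bit)
Decimal check:
  00010011001 = 128 + 16 + 8 + 1 = 153
  00011001101 = 128 + 64 + 8 + 4 + 1 = 205
  153 + 205 = 358, and 000101100110 = 256 + 64 + 32 + 4 + 2 = 358 ✓



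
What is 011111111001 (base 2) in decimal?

Sum of powers of 2 for each 1-bit:
2^0 + 2^3 + 2^4 + 2^5 + 2^6 + 2^7 + 2^8 + 2^9 + 2^10
= 1 + 8 + 16 + 32 + 64 + 128 + 256 + 512 + 1024
= 2041



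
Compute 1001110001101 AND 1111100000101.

AND: 1 only when both bits are 1
  1001110001101
& 1111100000101
---------------
  1001100000101
Decimal: 5005 & 7941 = 4869



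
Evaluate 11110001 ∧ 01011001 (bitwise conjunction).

AND: 1 only when both bits are 1
  11110001
& 01011001
----------
  01010001
Decimal: 241 & 89 = 81



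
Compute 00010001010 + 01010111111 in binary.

Add column by column from the right: bit + bit + carry-in; write the sum mod 2, carry 1 when the sum is 2 or 3.
carry:  00101111100
        00010001010
+       01010111111
-------------------
       001101001001
(the carry out of the leftmost column, 0, becomes the leading bit)
Decimal check:
  00010001010 = 128 + 8 + 2 = 138
  01010111111 = 512 + 128 + 32 + 16 + 8 + 4 + 2 + 1 = 703
  138 + 703 = 841, and 001101001001 = 512 + 256 + 64 + 8 + 1 = 841 ✓



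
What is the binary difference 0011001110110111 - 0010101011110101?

Method 1 - Direct subtraction (column by column from the right: bit − bit − borrow-in; if negative, add 2 and borrow 1 from the next column):
borrow: 0001000110000000
        0011001110110111
-       0010101011110101
------------------------
        0000100011000010

Method 2 - Add two's complement:
Two's complement of 0010101011110101: invert → 1101010100001010, add 1 → 1101010100001011
  0011001110110111
+ 1101010100001011
------------------
 10000100011000010  (end carry out of the top bit = 1)
Discarding the end carry: 0000100011000010
Decimal check:
  0011001110110111 = 8192 + 4096 + 512 + 256 + 128 + 32 + 16 + 4 + 2 + 1 = 13239
  0010101011110101 = 8192 + 2048 + 512 + 128 + 64 + 32 + 16 + 4 + 1 = 10997
  13239 - 10997 = 2242, and 0000100011000010 = 2048 + 128 + 64 + 2 = 2242 ✓



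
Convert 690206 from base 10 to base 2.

Using repeated division by 2:
690206 ÷ 2 = 345103 remainder 0
345103 ÷ 2 = 172551 remainder 1
172551 ÷ 2 = 86275 remainder 1
86275 ÷ 2 = 43137 remainder 1
43137 ÷ 2 = 21568 remainder 1
21568 ÷ 2 = 10784 remainder 0
10784 ÷ 2 = 5392 remainder 0
5392 ÷ 2 = 2696 remainder 0
2696 ÷ 2 = 1348 remainder 0
1348 ÷ 2 = 674 remainder 0
674 ÷ 2 = 337 remainder 0
337 ÷ 2 = 168 remainder 1
168 ÷ 2 = 84 remainder 0
84 ÷ 2 = 42 remainder 0
42 ÷ 2 = 21 remainder 0
21 ÷ 2 = 10 remainder 1
10 ÷ 2 = 5 remainder 0
5 ÷ 2 = 2 remainder 1
2 ÷ 2 = 1 remainder 0
1 ÷ 2 = 0 remainder 1
Reading remainders bottom to top: 10101000100000011110



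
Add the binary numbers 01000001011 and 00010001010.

Add column by column from the right: bit + bit + carry-in; write the sum mod 2, carry 1 when the sum is 2 or 3.
carry:  00000010100
        01000001011
+       00010001010
-------------------
       001010010101
(the carry out of the leftmost column, 0, becomes the leading bit)
Decimal check:
  01000001011 = 512 + 8 + 2 + 1 = 523
  00010001010 = 128 + 8 + 2 = 138
  523 + 138 = 661, and 001010010101 = 512 + 128 + 16 + 4 + 1 = 661 ✓



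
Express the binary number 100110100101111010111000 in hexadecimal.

Group into 4-bit nibbles from right:
  1001 = 9
  1010 = A
  0101 = 5
  1110 = E
  1011 = B
  1000 = 8
Result: 9A5EB8



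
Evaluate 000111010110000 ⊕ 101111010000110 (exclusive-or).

XOR: 1 when bits differ
  000111010110000
^ 101111010000110
-----------------
  101000000110110
Decimal: 3760 ^ 24198 = 20534



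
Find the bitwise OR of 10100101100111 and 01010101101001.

OR: 1 when either bit is 1
  10100101100111
| 01010101101001
----------------
  11110101101111
Decimal: 10599 | 5481 = 15727



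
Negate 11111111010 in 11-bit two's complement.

Original (sign bit 1, negative): 11111111010
Step 1 - Invert all bits: 00000000101
Step 2 - Add 1: 00000000110
Verification: 11111111010 + 00000000110 = 100000000000; discarding the end carry (carry out of the top bit) leaves the 11-bit value 00000000000, as required for x + (-x)



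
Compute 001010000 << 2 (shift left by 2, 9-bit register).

Original: 001010000 (decimal 80)
Shift left by 2 positions
Append 2 zeros on the right
Result: 101000000 (decimal 320)
Equivalent: 80 << 2 = 80 × 2^2 = 320



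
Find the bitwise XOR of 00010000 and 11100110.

XOR: 1 when bits differ
  00010000
^ 11100110
----------
  11110110
Decimal: 16 ^ 230 = 246



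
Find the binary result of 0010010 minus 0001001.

Method 1 - Direct subtraction (column by column from the right: bit − bit − borrow-in; if negative, add 2 and borrow 1 from the next column):
borrow: 0010010
        0010010
-       0001001
---------------
        0001001

Method 2 - Add two's complement:
Two's complement of 0001001: invert → 1110110, add 1 → 1110111
  0010010
+ 1110111
---------
 10001001  (end carry out of the top bit = 1)
Discarding the end carry: 0001001
Decimal check:
  0010010 = 16 + 2 = 18
  0001001 = 8 + 1 = 9
  18 - 9 = 9, and 0001001 = 8 + 1 = 9 ✓



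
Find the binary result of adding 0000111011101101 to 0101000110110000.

Add column by column from the right: bit + bit + carry-in; write the sum mod 2, carry 1 when the sum is 2 or 3.
carry:  0011111111000000
        0000111011101101
+       0101000110110000
------------------------
       00110000010011101
(the carry out of the leftmost column, 0, becomes the leading bit)
Decimal check:
  0000111011101101 = 2048 + 1024 + 512 + 128 + 64 + 32 + 8 + 4 + 1 = 3821
  0101000110110000 = 16384 + 4096 + 256 + 128 + 32 + 16 = 20912
  3821 + 20912 = 24733, and 00110000010011101 = 16384 + 8192 + 128 + 16 + 8 + 4 + 1 = 24733 ✓



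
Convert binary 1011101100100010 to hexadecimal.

Group into 4-bit nibbles from right:
  1011 = B
  1011 = B
  0010 = 2
  0010 = 2
Result: BB22



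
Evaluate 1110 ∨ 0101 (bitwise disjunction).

OR: 1 when either bit is 1
  1110
| 0101
------
  1111
Decimal: 14 | 5 = 15



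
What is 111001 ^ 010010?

XOR: 1 when bits differ
  111001
^ 010010
--------
  101011
Decimal: 57 ^ 18 = 43



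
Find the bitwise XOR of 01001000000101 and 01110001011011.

XOR: 1 when bits differ
  01001000000101
^ 01110001011011
----------------
  00111001011110
Decimal: 4613 ^ 7259 = 3678



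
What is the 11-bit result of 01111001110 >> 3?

Original: 01111001110 (decimal 974)
Shift right by 3 positions
Drop the 3 low bits; fill with zeros on the left
Result: 00001111001 (decimal 121)
Equivalent: 974 >> 3 = 974 ÷ 2^3 = 121



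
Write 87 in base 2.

Using repeated division by 2:
87 ÷ 2 = 43 remainder 1
43 ÷ 2 = 21 remainder 1
21 ÷ 2 = 10 remainder 1
10 ÷ 2 = 5 remainder 0
5 ÷ 2 = 2 remainder 1
2 ÷ 2 = 1 remainder 0
1 ÷ 2 = 0 remainder 1
Reading remainders bottom to top: 1010111



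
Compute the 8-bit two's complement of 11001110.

Original (sign bit 1, negative): 11001110
Step 1 - Invert all bits: 00110001
Step 2 - Add 1: 00110010
Verification: 11001110 + 00110010 = 100000000; discarding the end carry (carry out of the top bit) leaves the 8-bit value 00000000, as required for x + (-x)



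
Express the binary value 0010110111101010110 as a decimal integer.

Sum of powers of 2 for each 1-bit:
2^1 + 2^2 + 2^4 + 2^6 + 2^8 + 2^9 + 2^10 + 2^11 + 2^13 + 2^14 + 2^16
= 2 + 4 + 16 + 64 + 256 + 512 + 1024 + 2048 + 8192 + 16384 + 65536
= 94038



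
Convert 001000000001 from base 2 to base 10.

Sum of powers of 2 for each 1-bit:
2^0 + 2^9
= 1 + 512
= 513



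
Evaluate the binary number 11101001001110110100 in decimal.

Sum of powers of 2 for each 1-bit:
2^2 + 2^4 + 2^5 + 2^7 + 2^8 + 2^9 + 2^12 + 2^15 + 2^17 + 2^18 + 2^19
= 4 + 16 + 32 + 128 + 256 + 512 + 4096 + 32768 + 131072 + 262144 + 524288
= 955316



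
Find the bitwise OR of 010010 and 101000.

OR: 1 when either bit is 1
  010010
| 101000
--------
  111010
Decimal: 18 | 40 = 58



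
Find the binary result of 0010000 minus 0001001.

Method 1 - Direct subtraction (column by column from the right: bit − bit − borrow-in; if negative, add 2 and borrow 1 from the next column):
borrow: 0011110
        0010000
-       0001001
---------------
        0000111

Method 2 - Add two's complement:
Two's complement of 0001001: invert → 1110110, add 1 → 1110111
  0010000
+ 1110111
---------
 10000111  (end carry out of the top bit = 1)
Discarding the end carry: 0000111
Decimal check:
  0010000 = 16
  0001001 = 8 + 1 = 9
  16 - 9 = 7, and 0000111 = 4 + 2 + 1 = 7 ✓



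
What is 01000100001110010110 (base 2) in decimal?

Sum of powers of 2 for each 1-bit:
2^1 + 2^2 + 2^4 + 2^7 + 2^8 + 2^9 + 2^14 + 2^18
= 2 + 4 + 16 + 128 + 256 + 512 + 16384 + 262144
= 279446



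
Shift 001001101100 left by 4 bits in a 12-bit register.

Original: 001001101100 (decimal 620)
Shift left by 4 positions
Append 4 zeros on the right and drop the 4 high bits that overflow the 12-bit width
Result: 011011000000 (decimal 1728)
Equivalent: 620 << 4 = 620 × 2^4 = 9920, truncated to 12 bits = 1728



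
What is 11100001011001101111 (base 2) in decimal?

Sum of powers of 2 for each 1-bit:
2^0 + 2^1 + 2^2 + 2^3 + 2^5 + 2^6 + 2^9 + 2^10 + 2^12 + 2^17 + 2^18 + 2^19
= 1 + 2 + 4 + 8 + 32 + 64 + 512 + 1024 + 4096 + 131072 + 262144 + 524288
= 923247



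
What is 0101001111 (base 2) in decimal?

Sum of powers of 2 for each 1-bit:
2^0 + 2^1 + 2^2 + 2^3 + 2^6 + 2^8
= 1 + 2 + 4 + 8 + 64 + 256
= 335



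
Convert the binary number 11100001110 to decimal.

Sum of powers of 2 for each 1-bit:
2^1 + 2^2 + 2^3 + 2^8 + 2^9 + 2^10
= 2 + 4 + 8 + 256 + 512 + 1024
= 1806



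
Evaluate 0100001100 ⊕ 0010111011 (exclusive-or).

XOR: 1 when bits differ
  0100001100
^ 0010111011
------------
  0110110111
Decimal: 268 ^ 187 = 439



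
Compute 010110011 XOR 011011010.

XOR: 1 when bits differ
  010110011
^ 011011010
-----------
  001101001
Decimal: 179 ^ 218 = 105



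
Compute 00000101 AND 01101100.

AND: 1 only when both bits are 1
  00000101
& 01101100
----------
  00000100
Decimal: 5 & 108 = 4



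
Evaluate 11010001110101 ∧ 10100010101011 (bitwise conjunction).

AND: 1 only when both bits are 1
  11010001110101
& 10100010101011
----------------
  10000000100001
Decimal: 13429 & 10411 = 8225



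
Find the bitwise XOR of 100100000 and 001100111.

XOR: 1 when bits differ
  100100000
^ 001100111
-----------
  101000111
Decimal: 288 ^ 103 = 327



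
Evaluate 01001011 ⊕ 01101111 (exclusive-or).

XOR: 1 when bits differ
  01001011
^ 01101111
----------
  00100100
Decimal: 75 ^ 111 = 36



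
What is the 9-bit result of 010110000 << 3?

Original: 010110000 (decimal 176)
Shift left by 3 positions
Append 3 zeros on the right and drop the 3 high bits that overflow the 9-bit width
Result: 110000000 (decimal 384)
Equivalent: 176 << 3 = 176 × 2^3 = 1408, truncated to 9 bits = 384



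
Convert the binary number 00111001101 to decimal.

Sum of powers of 2 for each 1-bit:
2^0 + 2^2 + 2^3 + 2^6 + 2^7 + 2^8
= 1 + 4 + 8 + 64 + 128 + 256
= 461



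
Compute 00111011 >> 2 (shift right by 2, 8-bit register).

Original: 00111011 (decimal 59)
Shift right by 2 positions
Drop the 2 low bits; fill with zeros on the left
Result: 00001110 (decimal 14)
Equivalent: 59 >> 2 = 59 ÷ 2^2 = 14



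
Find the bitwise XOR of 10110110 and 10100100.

XOR: 1 when bits differ
  10110110
^ 10100100
----------
  00010010
Decimal: 182 ^ 164 = 18



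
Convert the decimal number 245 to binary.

Using repeated division by 2:
245 ÷ 2 = 122 remainder 1
122 ÷ 2 = 61 remainder 0
61 ÷ 2 = 30 remainder 1
30 ÷ 2 = 15 remainder 0
15 ÷ 2 = 7 remainder 1
7 ÷ 2 = 3 remainder 1
3 ÷ 2 = 1 remainder 1
1 ÷ 2 = 0 remainder 1
Reading remainders bottom to top: 11110101



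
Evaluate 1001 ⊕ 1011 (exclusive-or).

XOR: 1 when bits differ
  1001
^ 1011
------
  0010
Decimal: 9 ^ 11 = 2



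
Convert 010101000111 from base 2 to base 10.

Sum of powers of 2 for each 1-bit:
2^0 + 2^1 + 2^2 + 2^6 + 2^8 + 2^10
= 1 + 2 + 4 + 64 + 256 + 1024
= 1351



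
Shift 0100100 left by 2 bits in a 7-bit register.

Original: 0100100 (decimal 36)
Shift left by 2 positions
Append 2 zeros on the right and drop the 2 high bits that overflow the 7-bit width
Result: 0010000 (decimal 16)
Equivalent: 36 << 2 = 36 × 2^2 = 144, truncated to 7 bits = 16



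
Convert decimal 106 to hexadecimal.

Using repeated division by 16 (digits 10–15 are A–F):
106 ÷ 16 = 6 remainder 10 (A)
6 ÷ 16 = 0 remainder 6
Reading remainders bottom to top: 6A



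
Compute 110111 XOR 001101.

XOR: 1 when bits differ
  110111
^ 001101
--------
  111010
Decimal: 55 ^ 13 = 58



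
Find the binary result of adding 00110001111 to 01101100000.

Add column by column from the right: bit + bit + carry-in; write the sum mod 2, carry 1 when the sum is 2 or 3.
carry:  11000000000
        00110001111
+       01101100000
-------------------
       010011101111
(the carry out of the leftmost column, 0, becomes the leading bit)
Decimal check:
  00110001111 = 256 + 128 + 8 + 4 + 2 + 1 = 399
  01101100000 = 512 + 256 + 64 + 32 = 864
  399 + 864 = 1263, and 010011101111 = 1024 + 128 + 64 + 32 + 8 + 4 + 2 + 1 = 1263 ✓



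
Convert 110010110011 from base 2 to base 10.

Sum of powers of 2 for each 1-bit:
2^0 + 2^1 + 2^4 + 2^5 + 2^7 + 2^10 + 2^11
= 1 + 2 + 16 + 32 + 128 + 1024 + 2048
= 3251



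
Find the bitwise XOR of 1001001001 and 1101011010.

XOR: 1 when bits differ
  1001001001
^ 1101011010
------------
  0100010011
Decimal: 585 ^ 858 = 275



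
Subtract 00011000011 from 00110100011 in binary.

Method 1 - Direct subtraction (column by column from the right: bit − bit − borrow-in; if negative, add 2 and borrow 1 from the next column):
borrow: 00110000000
        00110100011
-       00011000011
-------------------
        00011100000

Method 2 - Add two's complement:
Two's complement of 00011000011: invert → 11100111100, add 1 → 11100111101
  00110100011
+ 11100111101
-------------
 100011100000  (end carry out of the top bit = 1)
Discarding the end carry: 00011100000
Decimal check:
  00110100011 = 256 + 128 + 32 + 2 + 1 = 419
  00011000011 = 128 + 64 + 2 + 1 = 195
  419 - 195 = 224, and 00011100000 = 128 + 64 + 32 = 224 ✓



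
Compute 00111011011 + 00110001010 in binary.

Add column by column from the right: bit + bit + carry-in; write the sum mod 2, carry 1 when the sum is 2 or 3.
carry:  01100110100
        00111011011
+       00110001010
-------------------
       001101100101
(the carry out of the leftmost column, 0, becomes the leading bit)
Decimal check:
  00111011011 = 256 + 128 + 64 + 16 + 8 + 2 + 1 = 475
  00110001010 = 256 + 128 + 8 + 2 = 394
  475 + 394 = 869, and 001101100101 = 512 + 256 + 64 + 32 + 4 + 1 = 869 ✓



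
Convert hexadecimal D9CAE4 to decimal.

Expand by place value (powers of 16):
Digit values: D = 13, C = 12, A = 10, E = 14
D9CAE4 = 13 × 16^5 + 9 × 16^4 + 12 × 16^3 + 10 × 16^2 + 14 × 16^1 + 4 × 16^0
= 13 × 1048576 + 9 × 65536 + 12 × 4096 + 10 × 256 + 14 × 16 + 4 × 1
= 13631488 + 589824 + 49152 + 2560 + 224 + 4
= 14273252

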